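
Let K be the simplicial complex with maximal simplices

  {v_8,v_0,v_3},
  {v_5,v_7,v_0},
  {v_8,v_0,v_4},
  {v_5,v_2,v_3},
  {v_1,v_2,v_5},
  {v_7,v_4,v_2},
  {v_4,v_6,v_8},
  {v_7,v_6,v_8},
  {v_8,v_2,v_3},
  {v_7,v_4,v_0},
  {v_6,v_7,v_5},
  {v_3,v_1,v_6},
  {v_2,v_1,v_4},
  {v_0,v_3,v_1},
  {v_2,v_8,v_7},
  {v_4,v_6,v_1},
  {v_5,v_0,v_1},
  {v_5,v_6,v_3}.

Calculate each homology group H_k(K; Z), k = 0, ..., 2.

Order the vertices as v_0 < v_1 < v_2 < v_3 < v_4 < v_5 < v_6 < v_7 < v_8. Listing each simplex with vertices in this order, K has dimension 2 with simplices:

  0-simplices (9): [v_0], [v_1], [v_2], [v_3], [v_4], [v_5], [v_6], [v_7], [v_8]
  1-simplices (27): (27 of them)
  2-simplices (18): (18 of them)

Hence C_0 ≅ Z^9, C_1 ≅ Z^27, C_2 ≅ Z^18.

The boundary map ∂_1: C_1 → C_0 maps an edge to its endpoints' difference, ∂[p,q] = q − p.
The 9×27 boundary matrix has rank 8 and Smith normal form diag(1,1,1,1,1,1,1,1).

∂_2: C_2 → C_1 acts by ∂[p,q,r] = [q,r] − [p,r] + [p,q]. For instance
  ∂[v_0,v_3,v_8] = [v_3,v_8] − [v_0,v_8] + [v_0,v_3],
  ∂[v_2,v_3,v_5] = [v_3,v_5] − [v_2,v_5] + [v_2,v_3].
As a 27×18 matrix over Z this has rank 18, with invariant factors (1,1,1,1,1,1,1,1,1,1,1,1,1,1,1,1,1,2).

From H_k ≅ ker(∂_k) / im(∂_{k+1}) we obtain:

  H_0: rank C_0 − rank ∂_1 = 9 − 8 = 1, and the invariant factors of ∂_1 are all 1, so H_0 = Z.
  H_1: rank ker ∂_1 − rank ∂_2 = (27 − 8) − 18 = 1, and ∂_2 has invariant factor 2 > 1, so H_1 = Z ⊕ Z_2.
  H_2: rank ker ∂_2 − rank ∂_3 = (18 − 18) − 0 = 0, and there is no ∂_3, so H_2 = 0.

As a check, the Euler characteristic is 9 − 27 + 18 = 0, which agrees with 1 − 1 + 0 = 0.

H_0 = Z,  H_1 = Z ⊕ Z_2,  H_2 = 0.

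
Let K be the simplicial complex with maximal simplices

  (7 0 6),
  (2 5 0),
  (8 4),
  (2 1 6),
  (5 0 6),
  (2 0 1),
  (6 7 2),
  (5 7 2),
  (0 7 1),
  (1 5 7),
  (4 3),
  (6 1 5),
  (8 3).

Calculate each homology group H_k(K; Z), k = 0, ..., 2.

Order the vertices as 0 < 1 < 2 < 3 < 4 < 5 < 6 < 7 < 8. Listing each simplex with vertices in this order, K has dimension 2 with simplices:

  0-simplices (9): [0], [1], [2], [3], [4], [5], [6], [7], [8]
  1-simplices (18): [0,1], [0,2], [0,5], [0,6], [0,7], [1,2], [1,5], [1,6], [1,7], [2,5], [2,6], [2,7], [3,4], [3,8], [4,8], [5,6], [5,7], [6,7]
  2-simplices (10): [0,1,2], [0,1,7], [0,2,5], [0,5,6], [0,6,7], [1,2,6], [1,5,6], [1,5,7], [2,5,7], [2,6,7]

so the chain groups are C_0 ≅ Z^9, C_1 ≅ Z^18, C_2 ≅ Z^10.

Boundary ∂_1: C_1 → C_0 is given by ∂[p,q] = [q] − [p]. For instance
  ∂[5,6] = [6] − [5].
As a 9×18 matrix over Z this has rank 7, with invariant factors (1,1,1,1,1,1,1).

Boundary ∂_2: C_2 → C_1 maps a triangle to the signed sum of its edges. For instance
  ∂[0,1,7] = [1,7] − [0,7] + [0,1],
  ∂[1,5,7] = [5,7] − [1,7] + [1,5].
This gives a 18×10 integer matrix of rank 10; reducing to Smith normal form yields diagonal entries (1,1,1,1,1,1,1,1,1,2).

Reading off H_k = ker ∂_k / im ∂_{k+1}:

  H_0: rank C_0 − rank ∂_1 = 9 − 7 = 2, and the invariant factors of ∂_1 are all 1, so H_0 ≅ Z^2.
  H_1: rank ker ∂_1 − rank ∂_2 = (18 − 7) − 10 = 1, and ∂_2 has invariant factor 2 > 1, so H_1 ≅ Z ⊕ Z/2.
  H_2: rank ker ∂_2 − rank ∂_3 = (10 − 10) − 0 = 0, and there is no ∂_3, so H_2 ≅ 0.

As a check, the Euler characteristic is 9 − 18 + 10 = 1, which agrees with 2 − 1 + 0 = 1.

H_0 ≅ Z^2,  H_1 ≅ Z ⊕ Z/2,  H_2 = 0.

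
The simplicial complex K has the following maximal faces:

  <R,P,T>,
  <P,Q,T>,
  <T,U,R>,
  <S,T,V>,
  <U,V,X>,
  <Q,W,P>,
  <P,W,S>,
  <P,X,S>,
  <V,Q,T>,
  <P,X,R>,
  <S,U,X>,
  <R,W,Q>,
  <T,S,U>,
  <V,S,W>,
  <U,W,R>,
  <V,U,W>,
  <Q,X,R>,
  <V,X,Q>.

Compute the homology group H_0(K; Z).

H_0 = Z.

Order the vertices as P < Q < R < S < T < U < V < W < X. Listing each simplex with vertices in this order, K has dimension 2 with simplices:

  0-simplices (9): P, Q, R, S, T, U, V, W, X
  1-simplices (27): PQ, PR, PS, PT, PW, PX, QR, QT, QV, QW, QX, RT, RU, RW, RX, ST, SU, SV, SW, SX, TU, TV, UV, UW, UX, VW, VX
  2-simplices (18): PQT, PQW, PRT, PRX, PSW, PSX, QRW, QRX, QTV, QVX, RTU, RUW, STU, STV, SUX, SVW, UVW, UVX

Hence C_0 ≅ Z^9, C_1 ≅ Z^27, C_2 ≅ Z^18.

Boundary ∂_1: C_1 → C_0 maps an edge to its endpoints' difference, ∂[p,q] = q − p.
As a 9×27 matrix over Z this has rank 8, with invariant factors (1,1,1,1,1,1,1,1).

The boundary map ∂_2: C_2 → C_1 sends each 2-simplex [p,q,r] to [q,r] − [p,r] + [p,q]. For instance
  ∂PQT = QT − PT + PQ,
  ∂RTU = TU − RU + RT.
The 27×18 boundary matrix has rank 18 and Smith normal form diag(1,1,1,1,1,1,1,1,1,1,1,1,1,1,1,1,1,2).

Computing H_k = (kernel of ∂_k) / (image of ∂_{k+1}):

  H_0: rank C_0 − rank ∂_1 = 9 − 8 = 1, and the invariant factors of ∂_1 are all 1, so H_0 = Z.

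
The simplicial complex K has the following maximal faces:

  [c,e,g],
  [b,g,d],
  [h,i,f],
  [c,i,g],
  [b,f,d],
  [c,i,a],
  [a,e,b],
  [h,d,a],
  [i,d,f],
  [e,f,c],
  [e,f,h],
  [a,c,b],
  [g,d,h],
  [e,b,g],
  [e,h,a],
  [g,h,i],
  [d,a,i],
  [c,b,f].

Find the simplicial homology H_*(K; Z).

H_0 = Z,  H_1 = Z × Z/2,  H_2 = 0.

K has 9 vertices, 27 edges, 18 triangles.
rank ∂_0 = 0, rank ∂_1 = 8 ⇒ b_0 = 9 − 0 − 8 = 1; all invariant factors of ∂_1 are 1 so no torsion. So H_0 = Z.
rank ∂_1 = 8, rank ∂_2 = 18 ⇒ b_1 = 27 − 8 − 18 = 1; ∂_2 has invariant factor(s) [2] giving torsion. So H_1 = Z × Z/2.
rank ∂_2 = 18, rank ∂_3 = 0 ⇒ b_2 = 18 − 18 − 0 = 0. So H_2 = 0.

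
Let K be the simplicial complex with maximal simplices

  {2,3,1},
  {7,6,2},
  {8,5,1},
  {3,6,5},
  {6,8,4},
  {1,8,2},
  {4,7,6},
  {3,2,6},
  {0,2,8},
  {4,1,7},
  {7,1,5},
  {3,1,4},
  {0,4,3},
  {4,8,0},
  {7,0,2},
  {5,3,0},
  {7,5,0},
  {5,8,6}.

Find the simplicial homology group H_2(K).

H_2 ≅ Z.

We work with the vertex ordering 0 < 1 < 2 < 3 < 4 < 5 < 6 < 7 < 8. The simplices of K, each written with vertices in increasing order, are:

  0-simplices (9): [0], [1], [2], [3], [4], [5], [6], [7], [8]
  1-simplices (27): (27 of them)
  2-simplices (18): [0,2,7], [0,2,8], [0,3,4], [0,3,5], [0,4,8], [0,5,7], [1,2,3], [1,2,8], [1,3,4], [1,4,7], [1,5,7], [1,5,8], [2,3,6], [2,6,7], [3,5,6], [4,6,7], [4,6,8], [5,6,8]

so the chain groups are C_0 ≅ Z^9, C_1 ≅ Z^27, C_2 ≅ Z^18.

Boundary ∂_1: C_1 → C_0 maps an edge to its endpoints' difference, ∂[p,q] = q − p.
As a 9×27 matrix over Z this has rank 8, with invariant factors (1,1,1,1,1,1,1,1).

∂_2: C_2 → C_1 sends each 2-simplex [p,q,r] to [q,r] − [p,r] + [p,q]. For instance
  ∂[4,6,7] = [6,7] − [4,7] + [4,6],
  ∂[1,5,7] = [5,7] − [1,7] + [1,5].
The 27×18 boundary matrix has rank 17 and Smith normal form diag(1,1,1,1,1,1,1,1,1,1,1,1,1,1,1,1,1).

Reading off H_k = ker ∂_k / im ∂_{k+1}:

  H_2: rank ker ∂_2 − rank ∂_3 = (18 − 17) − 0 = 1, and there is no ∂_3, so H_2 = Z.

(K is a triangulation of the torus T^2.)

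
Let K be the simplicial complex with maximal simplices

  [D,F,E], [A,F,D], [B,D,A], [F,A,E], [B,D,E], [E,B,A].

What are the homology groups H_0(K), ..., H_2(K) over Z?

Fix the vertex order A < B < D < E < F and write every simplex with vertices in increasing order. Then dim K = 2 and the simplices of K are:

  0-simplices (5): A, B, D, E, F
  1-simplices (9): AB, AD, AE, AF, BD, BE, DE, DF, EF
  2-simplices (6): ABD, ABE, ADF, AEF, BDE, DEF

so the chain groups are C_0 ≅ Z^5, C_1 ≅ Z^9, C_2 ≅ Z^6.

∂_1: C_1 → C_0 maps an edge to its endpoints' difference, ∂[p,q] = q − p. For instance
  ∂BE = E − B.
As a 5×9 matrix over Z this has rank 4, with invariant factors (1,1,1,1).

Boundary ∂_2: C_2 → C_1 acts by ∂[p,q,r] = [q,r] − [p,r] + [p,q]. For instance
  ∂ADF = DF − AF + AD,
  ∂ABD = BD − AD + AB.
As a 9×6 matrix over Z this has rank 5, with invariant factors (1,1,1,1,1).

From H_k ≅ ker(∂_k) / im(∂_{k+1}) we obtain:

  H_0: rank C_0 − rank ∂_1 = 5 − 4 = 1, and the invariant factors of ∂_1 are all 1, so H_0 ≅ Z.
  H_1: rank ker ∂_1 − rank ∂_2 = (9 − 4) − 5 = 0, and the invariant factors of ∂_2 are all 1, so H_1 ≅ 0.
  H_2: rank ker ∂_2 − rank ∂_3 = (6 − 5) − 0 = 1, and there is no ∂_3, so H_2 ≅ Z.

As a check, the Euler characteristic is 5 − 9 + 6 = 2, which agrees with 1 − 0 + 1 = 2.
(K is a triangulation of the 2-sphere S^2.)

H_0 ≅ Z,  H_1 = 0,  H_2 ≅ Z.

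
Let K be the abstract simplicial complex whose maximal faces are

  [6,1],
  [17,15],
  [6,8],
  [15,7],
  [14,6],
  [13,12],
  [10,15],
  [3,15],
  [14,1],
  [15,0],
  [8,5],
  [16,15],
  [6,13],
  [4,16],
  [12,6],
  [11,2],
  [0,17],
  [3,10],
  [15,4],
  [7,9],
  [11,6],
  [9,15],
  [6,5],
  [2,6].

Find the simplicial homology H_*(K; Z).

H_0 = Z^2,  H_1 = Z^8.

Take the total order 0 < 1 < 2 < 3 < 4 < 5 < 6 < 7 < 8 < 9 < 10 < 11 < 12 < 13 < 14 < 15 < 16 < 17 on the vertex set. Then K (dimension 1) consists of the simplices:

  0-simplices (18): [0], [1], [2], [3], [4], [5], [6], [7], [8], [9], [10], [11], [12], [13], [14], [15], [16], [17]
  1-simplices (24): (24 of them)

Hence C_0 ≅ Z^18, C_1 ≅ Z^24.

∂_1: C_1 → C_0 maps an edge to its endpoints' difference, ∂[p,q] = q − p. For instance
  ∂[7,9] = [9] − [7].
This gives a 18×24 integer matrix of rank 16; reducing to Smith normal form yields diagonal entries (1,1,1,1,1,1,1,1,1,1,1,1,1,1,1,1).

Computing H_k = (kernel of ∂_k) / (image of ∂_{k+1}):

  H_0: rank C_0 − rank ∂_1 = 18 − 16 = 2, and the invariant factors of ∂_1 are all 1, so H_0 ≅ Z^2.
  H_1: rank ker ∂_1 − rank ∂_2 = (24 − 16) − 0 = 8, and there is no ∂_2, so H_1 ≅ Z^8.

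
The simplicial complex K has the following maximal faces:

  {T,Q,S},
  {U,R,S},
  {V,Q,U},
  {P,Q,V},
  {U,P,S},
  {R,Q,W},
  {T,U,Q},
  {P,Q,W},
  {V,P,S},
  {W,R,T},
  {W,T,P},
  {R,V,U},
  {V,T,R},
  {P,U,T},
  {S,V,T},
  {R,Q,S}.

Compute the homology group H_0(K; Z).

H_0 ≅ Z.

We work with the vertex ordering P < Q < R < S < T < U < V < W. The simplices of K, each written with vertices in increasing order, are:

  0-simplices (8): P, Q, R, S, T, U, V, W
  1-simplices (24): PQ, PS, PT, PU, PV, PW, QR, QS, QT, QU, QV, QW, RS, RT, RU, RV, RW, ST, SU, SV, TU, TV, TW, UV
  2-simplices (16): PQV, PQW, PSU, PSV, PTU, PTW, QRS, QRW, QST, QTU, QUV, RSU, RTV, RTW, RUV, STV

so the chain groups are C_0 ≅ Z^8, C_1 ≅ Z^24, C_2 ≅ Z^16.

∂_1: C_1 → C_0 is given by ∂[p,q] = [q] − [p]. For instance
  ∂SV = V − S.
The resulting 8×24 matrix has rank 7, and its Smith normal form has invariant factors (1,1,1,1,1,1,1).

∂_2: C_2 → C_1 acts by ∂[p,q,r] = [q,r] − [p,r] + [p,q]. For instance
  ∂QTU = TU − QU + QT,
  ∂QST = ST − QT + QS.
As a 24×16 matrix over Z this has rank 15, with invariant factors (1,1,1,1,1,1,1,1,1,1,1,1,1,1,1).

From H_k ≅ ker(∂_k) / im(∂_{k+1}) we obtain:

  H_0: rank C_0 − rank ∂_1 = 8 − 7 = 1, and the invariant factors of ∂_1 are all 1, so H_0 ≅ Z.

(K is a triangulation of the torus T^2.)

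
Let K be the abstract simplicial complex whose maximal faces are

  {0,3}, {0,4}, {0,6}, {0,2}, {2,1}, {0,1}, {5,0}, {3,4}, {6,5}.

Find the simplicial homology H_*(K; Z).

Take the total order 0 < 1 < 2 < 3 < 4 < 5 < 6 on the vertex set. Then K (dimension 1) consists of the simplices:

  0-simplices (7): [0], [1], [2], [3], [4], [5], [6]
  1-simplices (9): [0,1], [0,2], [0,3], [0,4], [0,5], [0,6], [1,2], [3,4], [5,6]

so the chain groups are C_0 ≅ Z^7, C_1 ≅ Z^9.

∂_1: C_1 → C_0 maps an edge to its endpoints' difference, ∂[p,q] = q − p. For instance
  ∂[5,6] = [6] − [5].
This gives a 7×9 integer matrix of rank 6; reducing to Smith normal form yields diagonal entries (1,1,1,1,1,1).

From H_k ≅ ker(∂_k) / im(∂_{k+1}) we obtain:

  H_0: rank C_0 − rank ∂_1 = 7 − 6 = 1, and the invariant factors of ∂_1 are all 1, so H_0 = Z.
  H_1: rank ker ∂_1 − rank ∂_2 = (9 − 6) − 0 = 3, and there is no ∂_2, so H_1 = Z^3.

As a check, the Euler characteristic is 7 − 9 = -2, which agrees with 1 − 3 = -2.

H_0 ≅ Z,  H_1 ≅ Z^3.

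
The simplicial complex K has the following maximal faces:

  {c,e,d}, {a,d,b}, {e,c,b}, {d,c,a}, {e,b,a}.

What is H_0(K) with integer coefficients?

H_0 = Z.

K has 5 vertices, 10 edges, 5 triangles.
rank ∂_0 = 0, rank ∂_1 = 4 ⇒ b_0 = 5 − 0 − 4 = 1; all invariant factors of ∂_1 are 1 so no torsion. So H_0 ≅ Z.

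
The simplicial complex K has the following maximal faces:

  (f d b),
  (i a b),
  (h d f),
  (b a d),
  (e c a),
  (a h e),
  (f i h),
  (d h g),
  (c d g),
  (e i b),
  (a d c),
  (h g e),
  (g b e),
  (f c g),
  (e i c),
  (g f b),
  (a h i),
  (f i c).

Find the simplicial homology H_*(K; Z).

H_0 = Z,  H_1 = Z ⊕ Z/2Z,  H_2 = 0.

We work with the vertex ordering a < b < c < d < e < f < g < h < i. The simplices of K, each written with vertices in increasing order, are:

  0-simplices (9): a, b, c, d, e, f, g, h, i
  1-simplices (27): ab, ac, ad, ae, ah, ai, bd, be, bf, bg, bi, cd, ce, cf, cg, ci, df, dg, dh, eg, eh, ei, fg, fh, fi, gh, hi
  2-simplices (18): abd, abi, acd, ace, aeh, ahi, bdf, beg, bei, bfg, cdg, cei, cfg, cfi, dfh, dgh, egh, fhi

so the chain groups are C_0 ≅ Z^9, C_1 ≅ Z^27, C_2 ≅ Z^18.

∂_1: C_1 → C_0 is given by ∂[p,q] = [q] − [p].
This gives a 9×27 integer matrix of rank 8; reducing to Smith normal form yields diagonal entries (1,1,1,1,1,1,1,1).

The boundary map ∂_2: C_2 → C_1 acts by ∂[p,q,r] = [q,r] − [p,r] + [p,q]. For instance
  ∂fhi = hi − fi + fh,
  ∂acd = cd − ad + ac.
The resulting 27×18 matrix has rank 18, and its Smith normal form has invariant factors (1,1,1,1,1,1,1,1,1,1,1,1,1,1,1,1,1,2).

Reading off H_k = ker ∂_k / im ∂_{k+1}:

  H_0: rank C_0 − rank ∂_1 = 9 − 8 = 1, and the invariant factors of ∂_1 are all 1, so H_0 ≅ Z.
  H_1: rank ker ∂_1 − rank ∂_2 = (27 − 8) − 18 = 1, and ∂_2 has invariant factor 2 > 1, so H_1 ≅ Z ⊕ Z/2Z.
  H_2: rank ker ∂_2 − rank ∂_3 = (18 − 18) − 0 = 0, and there is no ∂_3, so H_2 ≅ 0.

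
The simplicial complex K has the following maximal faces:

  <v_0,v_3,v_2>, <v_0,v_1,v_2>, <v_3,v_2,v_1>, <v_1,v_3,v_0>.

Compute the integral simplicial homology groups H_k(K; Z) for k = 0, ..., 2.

H_0 = Z,  H_1 = 0,  H_2 = Z.

We work with the vertex ordering v_0 < v_1 < v_2 < v_3. The simplices of K, each written with vertices in increasing order, are:

  0-simplices (4): [v_0], [v_1], [v_2], [v_3]
  1-simplices (6): [v_0,v_1], [v_0,v_2], [v_0,v_3], [v_1,v_2], [v_1,v_3], [v_2,v_3]
  2-simplices (4): [v_0,v_1,v_2], [v_0,v_1,v_3], [v_0,v_2,v_3], [v_1,v_2,v_3]

giving chain groups C_0 ≅ Z^4, C_1 ≅ Z^6, C_2 ≅ Z^4.

∂_1: C_1 → C_0 maps an edge to its endpoints' difference, ∂[p,q] = q − p. For instance
  ∂[v_1,v_3] = [v_3] − [v_1].
The 4×6 boundary matrix has rank 3 and Smith normal form diag(1,1,1).

Boundary ∂_2: C_2 → C_1 acts by ∂[p,q,r] = [q,r] − [p,r] + [p,q]. For instance
  ∂[v_0,v_1,v_3] = [v_1,v_3] − [v_0,v_3] + [v_0,v_1],
  ∂[v_0,v_1,v_2] = [v_1,v_2] − [v_0,v_2] + [v_0,v_1].
The 6×4 boundary matrix has rank 3 and Smith normal form diag(1,1,1).

Computing H_k = (kernel of ∂_k) / (image of ∂_{k+1}):

  H_0: rank C_0 − rank ∂_1 = 4 − 3 = 1, and the invariant factors of ∂_1 are all 1, so H_0 ≅ Z.
  H_1: rank ker ∂_1 − rank ∂_2 = (6 − 3) − 3 = 0, and the invariant factors of ∂_2 are all 1, so H_1 ≅ 0.
  H_2: rank ker ∂_2 − rank ∂_3 = (4 − 3) − 0 = 1, and there is no ∂_3, so H_2 ≅ Z.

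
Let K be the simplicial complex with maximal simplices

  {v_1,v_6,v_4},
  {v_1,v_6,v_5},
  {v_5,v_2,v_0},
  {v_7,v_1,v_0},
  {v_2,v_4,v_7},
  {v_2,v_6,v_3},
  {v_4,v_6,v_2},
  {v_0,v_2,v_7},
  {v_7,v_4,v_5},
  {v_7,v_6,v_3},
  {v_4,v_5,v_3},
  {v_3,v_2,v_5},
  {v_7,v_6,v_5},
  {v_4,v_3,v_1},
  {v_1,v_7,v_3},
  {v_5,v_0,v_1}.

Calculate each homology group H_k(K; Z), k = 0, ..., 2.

H_0 = Z,  H_1 = Z^2,  H_2 = Z.

Fix the vertex order v_0 < v_1 < v_2 < v_3 < v_4 < v_5 < v_6 < v_7 and write every simplex with vertices in increasing order. Then dim K = 2 and the simplices of K are:

  0-simplices (8): [v_0], [v_1], [v_2], [v_3], [v_4], [v_5], [v_6], [v_7]
  1-simplices (24): (24 of them)
  2-simplices (16): (16 of them)

so the chain groups are C_0 ≅ Z^8, C_1 ≅ Z^24, C_2 ≅ Z^16.

The boundary map ∂_1: C_1 → C_0 maps an edge to its endpoints' difference, ∂[p,q] = q − p. For instance
  ∂[v_3,v_5] = [v_5] − [v_3].
The resulting 8×24 matrix has rank 7, and its Smith normal form has invariant factors (1,1,1,1,1,1,1).

Boundary ∂_2: C_2 → C_1 acts by ∂[p,q,r] = [q,r] − [p,r] + [p,q]. For instance
  ∂[v_5,v_6,v_7] = [v_6,v_7] − [v_5,v_7] + [v_5,v_6],
  ∂[v_2,v_3,v_5] = [v_3,v_5] − [v_2,v_5] + [v_2,v_3].
The resulting 24×16 matrix has rank 15, and its Smith normal form has invariant factors (1,1,1,1,1,1,1,1,1,1,1,1,1,1,1).

From H_k ≅ ker(∂_k) / im(∂_{k+1}) we obtain:

  H_0: rank C_0 − rank ∂_1 = 8 − 7 = 1, and the invariant factors of ∂_1 are all 1, so H_0 = Z.
  H_1: rank ker ∂_1 − rank ∂_2 = (24 − 7) − 15 = 2, and the invariant factors of ∂_2 are all 1, so H_1 = Z^2.
  H_2: rank ker ∂_2 − rank ∂_3 = (16 − 15) − 0 = 1, and there is no ∂_3, so H_2 = Z.

As a check, the Euler characteristic is 8 − 24 + 16 = 0, which agrees with 1 − 2 + 1 = 0.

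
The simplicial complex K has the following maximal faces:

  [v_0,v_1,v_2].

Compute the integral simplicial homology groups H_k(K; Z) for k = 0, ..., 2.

H_0 = Z,  H_1 = 0,  H_2 = 0.

Order the vertices as v_0 < v_1 < v_2. Listing each simplex with vertices in this order, K has dimension 2 with simplices:

  0-simplices (3): [v_0], [v_1], [v_2]
  1-simplices (3): [v_0,v_1], [v_0,v_2], [v_1,v_2]
  2-simplices (1): [v_0,v_1,v_2]

giving chain groups C_0 ≅ Z^3, C_1 ≅ Z^3, C_2 ≅ Z^1.

The boundary map ∂_1: C_1 → C_0 is given by ∂[p,q] = [q] − [p]. For instance
  ∂[v_1,v_2] = [v_2] − [v_1].
The resulting 3×3 matrix has rank 2, and its Smith normal form has invariant factors (1,1).

Boundary ∂_2: C_2 → C_1 sends each 2-simplex [p,q,r] to [q,r] − [p,r] + [p,q]. For instance
  ∂[v_0,v_1,v_2] = [v_1,v_2] − [v_0,v_2] + [v_0,v_1].
The resulting 3×1 matrix has rank 1, and its Smith normal form has invariant factors (1).

Now H_k = ker ∂_k / im ∂_{k+1}, so:

  H_0: rank C_0 − rank ∂_1 = 3 − 2 = 1, and the invariant factors of ∂_1 are all 1, so H_0 ≅ Z.
  H_1: rank ker ∂_1 − rank ∂_2 = (3 − 2) − 1 = 0, and the invariant factors of ∂_2 are all 1, so H_1 ≅ 0.
  H_2: rank ker ∂_2 − rank ∂_3 = (1 − 1) − 0 = 0, and there is no ∂_3, so H_2 ≅ 0.

(K is a triangulation of the 2-simplex.)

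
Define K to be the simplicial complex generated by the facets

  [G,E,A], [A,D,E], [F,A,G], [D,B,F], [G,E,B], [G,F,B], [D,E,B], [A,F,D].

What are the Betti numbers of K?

b_0 = 1, b_1 = 0, b_2 = 1.

K has 6 vertices, 12 edges, 8 triangles.
rank ∂_0 = 0, rank ∂_1 = 5 ⇒ b_0 = 6 − 0 − 5 = 1; all invariant factors of ∂_1 are 1 so no torsion. So H_0 ≅ Z.
rank ∂_1 = 5, rank ∂_2 = 7 ⇒ b_1 = 12 − 5 − 7 = 0; all invariant factors of ∂_2 are 1 so no torsion. So H_1 ≅ 0.
rank ∂_2 = 7, rank ∂_3 = 0 ⇒ b_2 = 8 − 7 − 0 = 1. So H_2 ≅ Z.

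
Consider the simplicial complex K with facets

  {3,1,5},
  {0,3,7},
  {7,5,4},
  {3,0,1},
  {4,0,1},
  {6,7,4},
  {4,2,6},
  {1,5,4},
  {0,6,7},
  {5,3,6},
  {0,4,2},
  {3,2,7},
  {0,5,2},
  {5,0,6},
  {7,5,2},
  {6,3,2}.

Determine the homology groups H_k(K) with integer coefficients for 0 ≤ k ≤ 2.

H_0 ≅ Z,  H_1 ≅ Z^2,  H_2 ≅ Z.

K has 8 vertices, 24 edges, 16 triangles.
rank ∂_0 = 0, rank ∂_1 = 7 ⇒ b_0 = 8 − 0 − 7 = 1; all invariant factors of ∂_1 are 1 so no torsion. So H_0 ≅ Z.
rank ∂_1 = 7, rank ∂_2 = 15 ⇒ b_1 = 24 − 7 − 15 = 2; all invariant factors of ∂_2 are 1 so no torsion. So H_1 ≅ Z^2.
rank ∂_2 = 15, rank ∂_3 = 0 ⇒ b_2 = 16 − 15 − 0 = 1. So H_2 ≅ Z.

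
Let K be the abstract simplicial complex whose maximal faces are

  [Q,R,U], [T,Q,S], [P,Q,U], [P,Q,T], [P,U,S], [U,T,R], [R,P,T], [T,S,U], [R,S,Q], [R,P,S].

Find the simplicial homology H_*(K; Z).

H_0 ≅ Z,  H_1 ≅ Z/2Z,  H_2 = 0.

Order the vertices as P < Q < R < S < T < U. Listing each simplex with vertices in this order, K has dimension 2 with simplices:

  0-simplices (6): P, Q, R, S, T, U
  1-simplices (15): PQ, PR, PS, PT, PU, QR, QS, QT, QU, RS, RT, RU, ST, SU, TU
  2-simplices (10): PQT, PQU, PRS, PRT, PSU, QRS, QRU, QST, RTU, STU

Hence C_0 ≅ Z^6, C_1 ≅ Z^15, C_2 ≅ Z^10.

The boundary map ∂_1: C_1 → C_0 maps an edge to its endpoints' difference, ∂[p,q] = q − p.
As a 6×15 matrix over Z this has rank 5, with invariant factors (1,1,1,1,1).

The boundary map ∂_2: C_2 → C_1 sends each 2-simplex [p,q,r] to [q,r] − [p,r] + [p,q]. For instance
  ∂QST = ST − QT + QS,
  ∂QRU = RU − QU + QR.
This gives a 15×10 integer matrix of rank 10; reducing to Smith normal form yields diagonal entries (1,1,1,1,1,1,1,1,1,2).

Reading off H_k = ker ∂_k / im ∂_{k+1}:

  H_0: rank C_0 − rank ∂_1 = 6 − 5 = 1, and the invariant factors of ∂_1 are all 1, so H_0 ≅ Z.
  H_1: rank ker ∂_1 − rank ∂_2 = (15 − 5) − 10 = 0, and ∂_2 has invariant factor 2 > 1, so H_1 ≅ Z/2Z.
  H_2: rank ker ∂_2 − rank ∂_3 = (10 − 10) − 0 = 0, and there is no ∂_3, so H_2 ≅ 0.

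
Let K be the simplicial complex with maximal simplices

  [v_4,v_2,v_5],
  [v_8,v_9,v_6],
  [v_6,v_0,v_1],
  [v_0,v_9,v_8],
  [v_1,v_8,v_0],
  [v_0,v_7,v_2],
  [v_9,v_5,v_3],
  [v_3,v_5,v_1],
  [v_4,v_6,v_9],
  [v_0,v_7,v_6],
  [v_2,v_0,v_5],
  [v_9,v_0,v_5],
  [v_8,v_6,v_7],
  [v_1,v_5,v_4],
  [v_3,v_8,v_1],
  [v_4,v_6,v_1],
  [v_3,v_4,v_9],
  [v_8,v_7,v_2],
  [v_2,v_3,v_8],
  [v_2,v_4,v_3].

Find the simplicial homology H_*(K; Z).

H_0 = Z,  H_1 = Z ⊕ Z/2Z,  H_2 = 0.

K has 10 vertices, 30 edges, 20 triangles.
rank ∂_0 = 0, rank ∂_1 = 9 ⇒ b_0 = 10 − 0 − 9 = 1; all invariant factors of ∂_1 are 1 so no torsion. So H_0 ≅ Z.
rank ∂_1 = 9, rank ∂_2 = 20 ⇒ b_1 = 30 − 9 − 20 = 1; ∂_2 has invariant factor(s) [2] giving torsion. So H_1 ≅ Z ⊕ Z/2Z.
rank ∂_2 = 20, rank ∂_3 = 0 ⇒ b_2 = 20 − 20 − 0 = 0. So H_2 ≅ 0.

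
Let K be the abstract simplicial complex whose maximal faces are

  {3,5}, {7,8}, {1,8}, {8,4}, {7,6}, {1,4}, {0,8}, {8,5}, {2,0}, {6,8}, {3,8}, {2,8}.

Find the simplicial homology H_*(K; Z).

Order the vertices as 0 < 1 < 2 < 3 < 4 < 5 < 6 < 7 < 8. Listing each simplex with vertices in this order, K has dimension 1 with simplices:

  0-simplices (9): [0], [1], [2], [3], [4], [5], [6], [7], [8]
  1-simplices (12): [0,2], [0,8], [1,4], [1,8], [2,8], [3,5], [3,8], [4,8], [5,8], [6,7], [6,8], [7,8]

giving chain groups C_0 ≅ Z^9, C_1 ≅ Z^12.

The boundary map ∂_1: C_1 → C_0 sends each edge [p,q] (with p < q) to q − p.
This gives a 9×12 integer matrix of rank 8; reducing to Smith normal form yields diagonal entries (1,1,1,1,1,1,1,1).

From H_k ≅ ker(∂_k) / im(∂_{k+1}) we obtain:

  H_0: rank C_0 − rank ∂_1 = 9 − 8 = 1, and the invariant factors of ∂_1 are all 1, so H_0 ≅ Z.
  H_1: rank ker ∂_1 − rank ∂_2 = (12 − 8) − 0 = 4, and there is no ∂_2, so H_1 ≅ Z^4.

As a check, the Euler characteristic is 9 − 12 = -3, which agrees with 1 − 4 = -3.
(K is a triangulation of a wedge of 4 circles.)

H_0 = Z,  H_1 = Z^4.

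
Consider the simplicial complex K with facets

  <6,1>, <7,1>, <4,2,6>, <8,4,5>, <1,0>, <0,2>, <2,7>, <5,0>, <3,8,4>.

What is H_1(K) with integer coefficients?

K has 9 vertices, 14 edges, 3 triangles.
rank ∂_1 = 8, rank ∂_2 = 3 ⇒ b_1 = 14 − 8 − 3 = 3; all invariant factors of ∂_2 are 1 so no torsion. So H_1 = Z^3.

H_1 ≅ Z^3.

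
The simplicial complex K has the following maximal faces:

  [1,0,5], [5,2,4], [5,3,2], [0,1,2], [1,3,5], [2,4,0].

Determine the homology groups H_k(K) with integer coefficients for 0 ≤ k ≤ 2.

Order the vertices as 0 < 1 < 2 < 3 < 4 < 5. Listing each simplex with vertices in this order, K has dimension 2 with simplices:

  0-simplices (6): [0], [1], [2], [3], [4], [5]
  1-simplices (12): [0,1], [0,2], [0,4], [0,5], [1,2], [1,3], [1,5], [2,3], [2,4], [2,5], [3,5], [4,5]
  2-simplices (6): [0,1,2], [0,1,5], [0,2,4], [1,3,5], [2,3,5], [2,4,5]

Hence C_0 ≅ Z^6, C_1 ≅ Z^12, C_2 ≅ Z^6.

The boundary map ∂_1: C_1 → C_0 sends each edge [p,q] (with p < q) to q − p.
This gives a 6×12 integer matrix of rank 5; reducing to Smith normal form yields diagonal entries (1,1,1,1,1).

Boundary ∂_2: C_2 → C_1 sends each 2-simplex [p,q,r] to [q,r] − [p,r] + [p,q]. For instance
  ∂[1,3,5] = [3,5] − [1,5] + [1,3],
  ∂[2,3,5] = [3,5] − [2,5] + [2,3].
The resulting 12×6 matrix has rank 6, and its Smith normal form has invariant factors (1,1,1,1,1,1).

From H_k ≅ ker(∂_k) / im(∂_{k+1}) we obtain:

  H_0: rank C_0 − rank ∂_1 = 6 − 5 = 1, and the invariant factors of ∂_1 are all 1, so H_0 = Z.
  H_1: rank ker ∂_1 − rank ∂_2 = (12 − 5) − 6 = 1, and the invariant factors of ∂_2 are all 1, so H_1 = Z.
  H_2: rank ker ∂_2 − rank ∂_3 = (6 − 6) − 0 = 0, and there is no ∂_3, so H_2 = 0.

H_0 ≅ Z,  H_1 ≅ Z,  H_2 = 0.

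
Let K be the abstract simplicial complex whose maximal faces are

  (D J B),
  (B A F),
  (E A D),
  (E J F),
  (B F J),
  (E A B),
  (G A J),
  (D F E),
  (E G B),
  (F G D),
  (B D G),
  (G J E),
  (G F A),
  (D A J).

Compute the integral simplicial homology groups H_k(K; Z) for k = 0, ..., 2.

H_0 = Z,  H_1 = Z^2,  H_2 = Z.

Take the total order A < B < D < E < F < G < J on the vertex set. Then K (dimension 2) consists of the simplices:

  0-simplices (7): A, B, D, E, F, G, J
  1-simplices (21): AB, AD, AE, AF, AG, AJ, BD, BE, BF, BG, BJ, DE, DF, DG, DJ, EF, EG, EJ, FG, FJ, GJ
  2-simplices (14): ABE, ABF, ADE, ADJ, AFG, AGJ, BDG, BDJ, BEG, BFJ, DEF, DFG, EFJ, EGJ

giving chain groups C_0 ≅ Z^7, C_1 ≅ Z^21, C_2 ≅ Z^14.

∂_1: C_1 → C_0 maps an edge to its endpoints' difference, ∂[p,q] = q − p. For instance
  ∂DG = G − D.
The resulting 7×21 matrix has rank 6, and its Smith normal form has invariant factors (1,1,1,1,1,1).

The boundary map ∂_2: C_2 → C_1 acts by ∂[p,q,r] = [q,r] − [p,r] + [p,q]. For instance
  ∂DEF = EF − DF + DE,
  ∂BDG = DG − BG + BD.
As a 21×14 matrix over Z this has rank 13, with invariant factors (1,1,1,1,1,1,1,1,1,1,1,1,1).

From H_k ≅ ker(∂_k) / im(∂_{k+1}) we obtain:

  H_0: rank C_0 − rank ∂_1 = 7 − 6 = 1, and the invariant factors of ∂_1 are all 1, so H_0 = Z.
  H_1: rank ker ∂_1 − rank ∂_2 = (21 − 6) − 13 = 2, and the invariant factors of ∂_2 are all 1, so H_1 = Z^2.
  H_2: rank ker ∂_2 − rank ∂_3 = (14 − 13) − 0 = 1, and there is no ∂_3, so H_2 = Z.

As a check, the Euler characteristic is 7 − 21 + 14 = 0, which agrees with 1 − 2 + 1 = 0.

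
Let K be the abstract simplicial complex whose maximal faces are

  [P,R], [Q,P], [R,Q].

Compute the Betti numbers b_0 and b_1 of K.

Order the vertices as P < Q < R. Listing each simplex with vertices in this order, K has dimension 1 with simplices:

  0-simplices (3): P, Q, R
  1-simplices (3): PQ, PR, QR

Hence C_0 ≅ Z^3, C_1 ≅ Z^3.

Boundary ∂_1: C_1 → C_0 is given by ∂[p,q] = [q] − [p]. For instance
  ∂PR = R − P.
This gives a 3×3 integer matrix of rank 2; reducing to Smith normal form yields diagonal entries (1,1).

Reading off H_k = ker ∂_k / im ∂_{k+1}:

  H_0: rank C_0 − rank ∂_1 = 3 − 2 = 1, and the invariant factors of ∂_1 are all 1, so H_0 ≅ Z.
  H_1: rank ker ∂_1 − rank ∂_2 = (3 − 2) − 0 = 1, and there is no ∂_2, so H_1 ≅ Z.

Hence the Betti numbers are b_0 = 1, b_1 = 1.

b_0 = 1, b_1 = 1.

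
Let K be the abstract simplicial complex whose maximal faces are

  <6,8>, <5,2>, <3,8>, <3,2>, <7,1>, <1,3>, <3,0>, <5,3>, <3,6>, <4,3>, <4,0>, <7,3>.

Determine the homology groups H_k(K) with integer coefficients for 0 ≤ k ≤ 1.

We work with the vertex ordering 0 < 1 < 2 < 3 < 4 < 5 < 6 < 7 < 8. The simplices of K, each written with vertices in increasing order, are:

  0-simplices (9): [0], [1], [2], [3], [4], [5], [6], [7], [8]
  1-simplices (12): [0,3], [0,4], [1,3], [1,7], [2,3], [2,5], [3,4], [3,5], [3,6], [3,7], [3,8], [6,8]

giving chain groups C_0 ≅ Z^9, C_1 ≅ Z^12.

Boundary ∂_1: C_1 → C_0 sends each edge [p,q] (with p < q) to q − p.
This gives a 9×12 integer matrix of rank 8; reducing to Smith normal form yields diagonal entries (1,1,1,1,1,1,1,1).

From H_k ≅ ker(∂_k) / im(∂_{k+1}) we obtain:

  H_0: rank C_0 − rank ∂_1 = 9 − 8 = 1, and the invariant factors of ∂_1 are all 1, so H_0 = Z.
  H_1: rank ker ∂_1 − rank ∂_2 = (12 − 8) − 0 = 4, and there is no ∂_2, so H_1 = Z^4.

As a check, the Euler characteristic is 9 − 12 = -3, which agrees with 1 − 4 = -3.
(K is a triangulation of a wedge of 4 circles.)

H_0 ≅ Z,  H_1 ≅ Z^4.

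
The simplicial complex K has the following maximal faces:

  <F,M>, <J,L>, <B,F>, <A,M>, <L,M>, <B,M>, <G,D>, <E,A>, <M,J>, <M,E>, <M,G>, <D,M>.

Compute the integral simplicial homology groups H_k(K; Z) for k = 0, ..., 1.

Take the total order A < B < D < E < F < G < J < L < M on the vertex set. Then K (dimension 1) consists of the simplices:

  0-simplices (9): A, B, D, E, F, G, J, L, M
  1-simplices (12): AE, AM, BF, BM, DG, DM, EM, FM, GM, JL, JM, LM

Hence C_0 ≅ Z^9, C_1 ≅ Z^12.

Boundary ∂_1: C_1 → C_0 maps an edge to its endpoints' difference, ∂[p,q] = q − p. For instance
  ∂JM = M − J.
This gives a 9×12 integer matrix of rank 8; reducing to Smith normal form yields diagonal entries (1,1,1,1,1,1,1,1).

Reading off H_k = ker ∂_k / im ∂_{k+1}:

  H_0: rank C_0 − rank ∂_1 = 9 − 8 = 1, and the invariant factors of ∂_1 are all 1, so H_0 ≅ Z.
  H_1: rank ker ∂_1 − rank ∂_2 = (12 − 8) − 0 = 4, and there is no ∂_2, so H_1 ≅ Z^4.

H_0 = Z,  H_1 = Z^4.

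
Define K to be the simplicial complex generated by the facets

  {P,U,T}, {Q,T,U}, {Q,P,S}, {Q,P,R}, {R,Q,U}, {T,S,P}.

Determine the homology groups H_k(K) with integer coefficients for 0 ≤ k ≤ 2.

Fix the vertex order P < Q < R < S < T < U and write every simplex with vertices in increasing order. Then dim K = 2 and the simplices of K are:

  0-simplices (6): P, Q, R, S, T, U
  1-simplices (12): PQ, PR, PS, PT, PU, QR, QS, QT, QU, RU, ST, TU
  2-simplices (6): PQR, PQS, PST, PTU, QRU, QTU

so the chain groups are C_0 ≅ Z^6, C_1 ≅ Z^12, C_2 ≅ Z^6.

The boundary map ∂_1: C_1 → C_0 sends each edge [p,q] (with p < q) to q − p. For instance
  ∂PU = U − P.
The 6×12 boundary matrix has rank 5 and Smith normal form diag(1,1,1,1,1).

Boundary ∂_2: C_2 → C_1 maps a triangle to the signed sum of its edges. For instance
  ∂PQS = QS − PS + PQ,
  ∂QRU = RU − QU + QR.
The 12×6 boundary matrix has rank 6 and Smith normal form diag(1,1,1,1,1,1).

Now H_k = ker ∂_k / im ∂_{k+1}, so:

  H_0: rank C_0 − rank ∂_1 = 6 − 5 = 1, and the invariant factors of ∂_1 are all 1, so H_0 ≅ Z.
  H_1: rank ker ∂_1 − rank ∂_2 = (12 − 5) − 6 = 1, and the invariant factors of ∂_2 are all 1, so H_1 ≅ Z.
  H_2: rank ker ∂_2 − rank ∂_3 = (6 − 6) − 0 = 0, and there is no ∂_3, so H_2 ≅ 0.

(K is a triangulation of the cylinder S^1 x I.)

H_0 ≅ Z,  H_1 ≅ Z,  H_2 = 0.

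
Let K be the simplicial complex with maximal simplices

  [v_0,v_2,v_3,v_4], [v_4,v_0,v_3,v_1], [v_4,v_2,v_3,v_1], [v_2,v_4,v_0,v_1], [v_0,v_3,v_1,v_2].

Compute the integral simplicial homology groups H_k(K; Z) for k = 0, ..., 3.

Take the total order v_0 < v_1 < v_2 < v_3 < v_4 on the vertex set. Then K (dimension 3) consists of the simplices:

  0-simplices (5): [v_0], [v_1], [v_2], [v_3], [v_4]
  1-simplices (10): [v_0,v_1], [v_0,v_2], [v_0,v_3], [v_0,v_4], [v_1,v_2], [v_1,v_3], [v_1,v_4], [v_2,v_3], [v_2,v_4], [v_3,v_4]
  2-simplices (10): [v_0,v_1,v_2], [v_0,v_1,v_3], [v_0,v_1,v_4], [v_0,v_2,v_3], [v_0,v_2,v_4], [v_0,v_3,v_4], [v_1,v_2,v_3], [v_1,v_2,v_4], [v_1,v_3,v_4], [v_2,v_3,v_4]
  3-simplices (5): [v_0,v_1,v_2,v_3], [v_0,v_1,v_2,v_4], [v_0,v_1,v_3,v_4], [v_0,v_2,v_3,v_4], [v_1,v_2,v_3,v_4]

giving chain groups C_0 ≅ Z^5, C_1 ≅ Z^10, C_2 ≅ Z^10, C_3 ≅ Z^5.

The boundary map ∂_1: C_1 → C_0 sends each edge [p,q] (with p < q) to q − p.
As a 5×10 matrix over Z this has rank 4, with invariant factors (1,1,1,1).

Boundary ∂_2: C_2 → C_1 maps a triangle to the signed sum of its edges. For instance
  ∂[v_0,v_1,v_3] = [v_1,v_3] − [v_0,v_3] + [v_0,v_1],
  ∂[v_0,v_2,v_3] = [v_2,v_3] − [v_0,v_3] + [v_0,v_2].
As a 10×10 matrix over Z this has rank 6, with invariant factors (1,1,1,1,1,1).

∂_3: C_3 → C_2 sends each 3-simplex σ to the alternating sum Σ_i (−1)^i (σ with its i-th vertex removed). For instance
  ∂[v_0,v_1,v_3,v_4] = [v_1,v_3,v_4] − [v_0,v_3,v_4] + [v_0,v_1,v_4] − [v_0,v_1,v_3],
  ∂[v_0,v_1,v_2,v_3] = [v_1,v_2,v_3] − [v_0,v_2,v_3] + [v_0,v_1,v_3] − [v_0,v_1,v_2].
As a 10×5 matrix over Z this has rank 4, with invariant factors (1,1,1,1).

Computing H_k = (kernel of ∂_k) / (image of ∂_{k+1}):

  H_0: rank C_0 − rank ∂_1 = 5 − 4 = 1, and the invariant factors of ∂_1 are all 1, so H_0 = Z.
  H_1: rank ker ∂_1 − rank ∂_2 = (10 − 4) − 6 = 0, and the invariant factors of ∂_2 are all 1, so H_1 = 0.
  H_2: rank ker ∂_2 − rank ∂_3 = (10 − 6) − 4 = 0, and the invariant factors of ∂_3 are all 1, so H_2 = 0.
  H_3: rank ker ∂_3 − rank ∂_4 = (5 − 4) − 0 = 1, and there is no ∂_4, so H_3 = Z.

As a check, the Euler characteristic is 5 − 10 + 10 − 5 = 0, which agrees with 1 − 0 + 0 − 1 = 0.

H_0 ≅ Z,  H_1 = 0,  H_2 = 0,  H_3 ≅ Z.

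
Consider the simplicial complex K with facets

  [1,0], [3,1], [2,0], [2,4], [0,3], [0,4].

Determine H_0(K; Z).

H_0 = Z.

Order the vertices as 0 < 1 < 2 < 3 < 4. Listing each simplex with vertices in this order, K has dimension 1 with simplices:

  0-simplices (5): [0], [1], [2], [3], [4]
  1-simplices (6): [0,1], [0,2], [0,3], [0,4], [1,3], [2,4]

so the chain groups are C_0 ≅ Z^5, C_1 ≅ Z^6.

Boundary ∂_1: C_1 → C_0 is given by ∂[p,q] = [q] − [p].
The resulting 5×6 matrix has rank 4, and its Smith normal form has invariant factors (1,1,1,1).

Computing H_k = (kernel of ∂_k) / (image of ∂_{k+1}):

  H_0: rank C_0 − rank ∂_1 = 5 − 4 = 1, and the invariant factors of ∂_1 are all 1, so H_0 ≅ Z.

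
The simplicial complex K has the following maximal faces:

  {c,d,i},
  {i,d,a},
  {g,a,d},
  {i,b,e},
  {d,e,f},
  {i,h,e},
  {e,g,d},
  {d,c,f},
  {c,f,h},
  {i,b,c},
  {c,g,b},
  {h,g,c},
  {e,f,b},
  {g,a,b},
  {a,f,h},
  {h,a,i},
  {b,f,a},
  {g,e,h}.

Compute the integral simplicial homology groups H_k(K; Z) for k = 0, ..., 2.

Fix the vertex order a < b < c < d < e < f < g < h < i and write every simplex with vertices in increasing order. Then dim K = 2 and the simplices of K are:

  0-simplices (9): a, b, c, d, e, f, g, h, i
  1-simplices (27): ab, ad, af, ag, ah, ai, bc, be, bf, bg, bi, cd, cf, cg, ch, ci, de, df, dg, di, ef, eg, eh, ei, fh, gh, hi
  2-simplices (18): abf, abg, adg, adi, afh, ahi, bcg, bci, bef, bei, cdf, cdi, cfh, cgh, def, deg, egh, ehi

Hence C_0 ≅ Z^9, C_1 ≅ Z^27, C_2 ≅ Z^18.

∂_1: C_1 → C_0 sends each edge [p,q] (with p < q) to q − p. For instance
  ∂fh = h − f.
As a 9×27 matrix over Z this has rank 8, with invariant factors (1,1,1,1,1,1,1,1).

The boundary map ∂_2: C_2 → C_1 sends each 2-simplex [p,q,r] to [q,r] − [p,r] + [p,q]. For instance
  ∂cdi = di − ci + cd,
  ∂afh = fh − ah + af.
As a 27×18 matrix over Z this has rank 17, with invariant factors (1,1,1,1,1,1,1,1,1,1,1,1,1,1,1,1,1).

Now H_k = ker ∂_k / im ∂_{k+1}, so:

  H_0: rank C_0 − rank ∂_1 = 9 − 8 = 1, and the invariant factors of ∂_1 are all 1, so H_0 ≅ Z.
  H_1: rank ker ∂_1 − rank ∂_2 = (27 − 8) − 17 = 2, and the invariant factors of ∂_2 are all 1, so H_1 ≅ Z^2.
  H_2: rank ker ∂_2 − rank ∂_3 = (18 − 17) − 0 = 1, and there is no ∂_3, so H_2 ≅ Z.

(K is a triangulation of the torus T^2.)

H_0 ≅ Z,  H_1 ≅ Z^2,  H_2 ≅ Z.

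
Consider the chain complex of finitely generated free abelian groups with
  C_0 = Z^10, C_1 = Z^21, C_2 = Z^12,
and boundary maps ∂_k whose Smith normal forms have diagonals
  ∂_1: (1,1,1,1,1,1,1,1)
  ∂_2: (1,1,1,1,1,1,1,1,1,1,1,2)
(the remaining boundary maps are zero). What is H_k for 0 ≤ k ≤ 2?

H_0: b_0 = 10 − 0 − 8 = 2; torsion from ∂_1 factors > 1: none. So H_0 ≅ Z^2.
H_1: b_1 = 21 − 8 − 12 = 1; torsion from ∂_2 factors > 1: [2]. So H_1 ≅ Z ⊕ Z_2.
H_2: b_2 = 12 − 12 − 0 = 0; torsion from ∂_3 factors > 1: none. So H_2 ≅ 0.

H_0 ≅ Z^2,  H_1 ≅ Z ⊕ Z_2,  H_2 = 0.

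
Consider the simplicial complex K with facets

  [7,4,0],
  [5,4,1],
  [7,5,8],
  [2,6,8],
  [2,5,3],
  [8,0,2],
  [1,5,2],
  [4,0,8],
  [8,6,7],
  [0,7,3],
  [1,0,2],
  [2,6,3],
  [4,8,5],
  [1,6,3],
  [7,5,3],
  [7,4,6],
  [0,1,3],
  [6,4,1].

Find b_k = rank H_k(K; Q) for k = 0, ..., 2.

We work with the vertex ordering 0 < 1 < 2 < 3 < 4 < 5 < 6 < 7 < 8. The simplices of K, each written with vertices in increasing order, are:

  0-simplices (9): [0], [1], [2], [3], [4], [5], [6], [7], [8]
  1-simplices (27): (27 of them)
  2-simplices (18): [0,1,2], [0,1,3], [0,2,8], [0,3,7], [0,4,7], [0,4,8], [1,2,5], [1,3,6], [1,4,5], [1,4,6], [2,3,5], [2,3,6], [2,6,8], [3,5,7], [4,5,8], [4,6,7], [5,7,8], [6,7,8]

Hence C_0 ≅ Z^9, C_1 ≅ Z^27, C_2 ≅ Z^18.

Boundary ∂_1: C_1 → C_0 is given by ∂[p,q] = [q] − [p].
This gives a 9×27 integer matrix of rank 8; reducing to Smith normal form yields diagonal entries (1,1,1,1,1,1,1,1).

∂_2: C_2 → C_1 sends each 2-simplex [p,q,r] to [q,r] − [p,r] + [p,q]. For instance
  ∂[1,2,5] = [2,5] − [1,5] + [1,2],
  ∂[2,3,5] = [3,5] − [2,5] + [2,3].
The resulting 27×18 matrix has rank 18, and its Smith normal form has invariant factors (1,1,1,1,1,1,1,1,1,1,1,1,1,1,1,1,1,2).

Computing H_k = (kernel of ∂_k) / (image of ∂_{k+1}):

  H_0: rank C_0 − rank ∂_1 = 9 − 8 = 1, and the invariant factors of ∂_1 are all 1, so H_0 = Z.
  H_1: rank ker ∂_1 − rank ∂_2 = (27 − 8) − 18 = 1, and ∂_2 has invariant factor 2 > 1, so H_1 = Z ⊕ Z_2.
  H_2: rank ker ∂_2 − rank ∂_3 = (18 − 18) − 0 = 0, and there is no ∂_3, so H_2 = 0.

Hence the Betti numbers are b_0 = 1, b_1 = 1, b_2 = 0.

b_0 = 1, b_1 = 1, b_2 = 0.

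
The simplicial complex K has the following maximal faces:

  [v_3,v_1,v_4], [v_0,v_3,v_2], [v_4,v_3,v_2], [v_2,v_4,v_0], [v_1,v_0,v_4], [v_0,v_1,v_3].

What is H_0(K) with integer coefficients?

H_0 ≅ Z.

Take the total order v_0 < v_1 < v_2 < v_3 < v_4 on the vertex set. Then K (dimension 2) consists of the simplices:

  0-simplices (5): [v_0], [v_1], [v_2], [v_3], [v_4]
  1-simplices (9): [v_0,v_1], [v_0,v_2], [v_0,v_3], [v_0,v_4], [v_1,v_3], [v_1,v_4], [v_2,v_3], [v_2,v_4], [v_3,v_4]
  2-simplices (6): [v_0,v_1,v_3], [v_0,v_1,v_4], [v_0,v_2,v_3], [v_0,v_2,v_4], [v_1,v_3,v_4], [v_2,v_3,v_4]

so the chain groups are C_0 ≅ Z^5, C_1 ≅ Z^9, C_2 ≅ Z^6.

Boundary ∂_1: C_1 → C_0 is given by ∂[p,q] = [q] − [p].
The resulting 5×9 matrix has rank 4, and its Smith normal form has invariant factors (1,1,1,1).

The boundary map ∂_2: C_2 → C_1 maps a triangle to the signed sum of its edges. For instance
  ∂[v_0,v_2,v_4] = [v_2,v_4] − [v_0,v_4] + [v_0,v_2],
  ∂[v_0,v_1,v_4] = [v_1,v_4] − [v_0,v_4] + [v_0,v_1].
The resulting 9×6 matrix has rank 5, and its Smith normal form has invariant factors (1,1,1,1,1).

Now H_k = ker ∂_k / im ∂_{k+1}, so:

  H_0: rank C_0 − rank ∂_1 = 5 − 4 = 1, and the invariant factors of ∂_1 are all 1, so H_0 = Z.

(K is a triangulation of the 2-sphere S^2.)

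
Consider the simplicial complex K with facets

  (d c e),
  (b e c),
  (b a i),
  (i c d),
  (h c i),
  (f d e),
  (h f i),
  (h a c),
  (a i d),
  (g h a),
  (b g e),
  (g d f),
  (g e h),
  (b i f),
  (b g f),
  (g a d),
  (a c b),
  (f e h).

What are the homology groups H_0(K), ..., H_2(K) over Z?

H_0 ≅ Z,  H_1 ≅ Z ⊕ Z/2,  H_2 = 0.

Fix the vertex order a < b < c < d < e < f < g < h < i and write every simplex with vertices in increasing order. Then dim K = 2 and the simplices of K are:

  0-simplices (9): a, b, c, d, e, f, g, h, i
  1-simplices (27): ab, ac, ad, ag, ah, ai, bc, be, bf, bg, bi, cd, ce, ch, ci, de, df, dg, di, ef, eg, eh, fg, fh, fi, gh, hi
  2-simplices (18): abc, abi, ach, adg, adi, agh, bce, beg, bfg, bfi, cde, cdi, chi, def, dfg, efh, egh, fhi

Hence C_0 ≅ Z^9, C_1 ≅ Z^27, C_2 ≅ Z^18.

Boundary ∂_1: C_1 → C_0 is given by ∂[p,q] = [q] − [p].
As a 9×27 matrix over Z this has rank 8, with invariant factors (1,1,1,1,1,1,1,1).

∂_2: C_2 → C_1 maps a triangle to the signed sum of its edges. For instance
  ∂abi = bi − ai + ab,
  ∂ach = ch − ah + ac.
The 27×18 boundary matrix has rank 18 and Smith normal form diag(1,1,1,1,1,1,1,1,1,1,1,1,1,1,1,1,1,2).

Now H_k = ker ∂_k / im ∂_{k+1}, so:

  H_0: rank C_0 − rank ∂_1 = 9 − 8 = 1, and the invariant factors of ∂_1 are all 1, so H_0 ≅ Z.
  H_1: rank ker ∂_1 − rank ∂_2 = (27 − 8) − 18 = 1, and ∂_2 has invariant factor 2 > 1, so H_1 ≅ Z ⊕ Z/2.
  H_2: rank ker ∂_2 − rank ∂_3 = (18 − 18) − 0 = 0, and there is no ∂_3, so H_2 ≅ 0.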